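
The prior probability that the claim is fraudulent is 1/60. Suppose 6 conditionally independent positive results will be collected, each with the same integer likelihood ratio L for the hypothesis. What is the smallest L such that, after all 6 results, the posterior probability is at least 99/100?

Prior odds = (1/60)/(59/60) = 1/59.
Target odds = 0.99/0.01 = 99.
Need L⁶ ≥ 99 ÷ (1/59) = 5841.
4⁶ = 4096 < 5841 ≤ 15625 = 5⁶, so L = 5.

5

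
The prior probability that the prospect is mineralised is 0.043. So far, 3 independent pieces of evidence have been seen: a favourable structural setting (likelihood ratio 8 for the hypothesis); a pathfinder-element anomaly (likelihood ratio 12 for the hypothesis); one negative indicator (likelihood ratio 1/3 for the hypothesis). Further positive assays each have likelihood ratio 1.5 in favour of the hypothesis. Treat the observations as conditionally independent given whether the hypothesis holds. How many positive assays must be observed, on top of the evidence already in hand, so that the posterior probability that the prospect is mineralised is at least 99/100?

Prior odds = 0.043/0.957 = 43/957.
Combined Bayes factor of the evidence already in hand = 8 × 12 × (1/3) = 32.
Odds after that evidence = (43/957) × 32 = 1376/957.
Target odds = 0.99/0.01 = 99.
Need 1.5ⁿ ≥ 99 ÷ (1376/957) = 94743/1376.
1.5¹⁰ = 59049/1024 falls short of 94743/1376 but 1.5¹¹ = 177147/2048 reaches it, so n = 11.

11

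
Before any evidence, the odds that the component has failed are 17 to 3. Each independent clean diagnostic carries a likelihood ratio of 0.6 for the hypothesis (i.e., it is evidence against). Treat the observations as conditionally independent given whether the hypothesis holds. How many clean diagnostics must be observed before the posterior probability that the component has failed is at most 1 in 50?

Prior odds = 17/3.
Likelihood ratio per clean diagnostic = 0.6.
Target odds: 0.02 ÷ 0.98 = 1/49.
Need (17/3) × 0.6ⁿ ≤ 1/49, i.e. 0.6ⁿ ≤ 3/833.
0.6¹¹ = 177147/48828125 is still above 3/833 but 0.6¹² = 531441/244140625 is at or below it, so n = 12.

12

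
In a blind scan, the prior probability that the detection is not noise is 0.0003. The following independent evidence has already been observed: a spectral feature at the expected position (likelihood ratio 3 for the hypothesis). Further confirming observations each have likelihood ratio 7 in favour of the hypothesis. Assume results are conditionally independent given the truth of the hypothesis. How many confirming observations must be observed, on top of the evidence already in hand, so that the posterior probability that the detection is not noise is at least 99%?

Prior odds = 0.0003/0.9997 = 3/9997.
Bayes factor of the evidence already in hand = 3.
Odds after that evidence = (3/9997) × 3 = 9/9997.
Target odds = 0.99/0.01 = 99.
Need 7ⁿ ≥ 99 ÷ (9/9997) = 109967.
7⁵ = 16807 falls short of 109967 but 7⁶ = 117649 reaches it, so n = 6.

6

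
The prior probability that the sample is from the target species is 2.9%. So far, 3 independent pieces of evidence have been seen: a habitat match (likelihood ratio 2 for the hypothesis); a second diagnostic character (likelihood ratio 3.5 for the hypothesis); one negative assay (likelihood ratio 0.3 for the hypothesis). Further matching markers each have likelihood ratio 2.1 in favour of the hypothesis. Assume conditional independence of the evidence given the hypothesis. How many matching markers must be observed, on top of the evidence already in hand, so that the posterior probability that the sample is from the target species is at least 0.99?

10

Prior odds = 0.029/0.971 = 29/971.
Combined Bayes factor of the evidence already in hand = 2 × 3.5 × 0.3 = 2.1.
Odds after that evidence = (29/971) × 2.1 = 609/9710.
Target odds = 0.99/0.01 = 99.
Need 2.1ⁿ ≥ 99 ÷ (609/9710) = 320430/203.
2.1⁹ ≈794.28 falls short of 320430/203 but 2.1¹⁰ ≈1667.99 reaches it, so n = 10.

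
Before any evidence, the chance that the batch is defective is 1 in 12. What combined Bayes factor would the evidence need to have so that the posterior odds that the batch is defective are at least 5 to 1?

55

Prior odds = (1/12)/(11/12) = 1/11.
Target odds = 5.
Required Bayes factor = 5 ÷ (1/11) = 55.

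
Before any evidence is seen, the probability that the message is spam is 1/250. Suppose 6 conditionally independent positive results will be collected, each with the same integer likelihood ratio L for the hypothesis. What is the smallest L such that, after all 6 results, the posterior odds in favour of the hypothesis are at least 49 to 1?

Prior odds = 0.004/0.996 = 1/249.
Target odds = 49.
Need L⁶ ≥ 49 ÷ (1/249) = 12201.
4⁶ = 4096 < 12201 ≤ 15625 = 5⁶, so L = 5.

5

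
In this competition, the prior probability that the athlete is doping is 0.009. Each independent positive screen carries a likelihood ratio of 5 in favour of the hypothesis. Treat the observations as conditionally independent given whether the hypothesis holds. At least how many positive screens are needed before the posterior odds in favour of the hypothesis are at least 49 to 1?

Prior odds = 0.009/0.991 = 9/991.
Likelihood ratio per positive screen = 5.
Target odds = 49.
Need (9/991) × 5ⁿ ≥ 49, i.e. 5ⁿ ≥ 48559/9.
5⁵ = 3125 falls short of 48559/9 but 5⁶ = 15625 reaches it, so n = 6.

6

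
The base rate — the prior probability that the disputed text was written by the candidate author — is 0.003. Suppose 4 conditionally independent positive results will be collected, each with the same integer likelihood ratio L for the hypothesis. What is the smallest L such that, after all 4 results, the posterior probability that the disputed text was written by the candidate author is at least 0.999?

Prior odds = 0.003/0.997 = 3/997.
Target odds = 0.999/0.001 = 999.
Need L⁴ ≥ 999 ÷ (3/997) = 332001.
24⁴ = 331776 < 332001 ≤ 390625 = 25⁴, so L = 25.

25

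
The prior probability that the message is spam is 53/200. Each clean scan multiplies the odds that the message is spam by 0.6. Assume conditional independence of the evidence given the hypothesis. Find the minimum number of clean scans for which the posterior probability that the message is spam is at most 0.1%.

Prior odds: 0.265 ÷ 0.735 = 53/147.
Likelihood ratio per clean scan = 0.6.
Target odds: 0.001 ÷ 0.999 = 1/999.
Require 0.6ⁿ ≤ 1/999 ÷ (53/147) = 49/17649.
0.6¹¹ = 177147/48828125 is still above 49/17649 but 0.6¹² = 531441/244140625 is at or below it, so n = 12.

12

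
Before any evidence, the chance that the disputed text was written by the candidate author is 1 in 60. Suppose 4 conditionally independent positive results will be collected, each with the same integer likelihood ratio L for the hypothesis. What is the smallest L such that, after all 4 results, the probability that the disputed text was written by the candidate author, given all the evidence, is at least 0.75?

Prior odds = (1/60)/(59/60) = 1/59.
Target odds = 0.75/0.25 = 3.
Need L⁴ ≥ 3 ÷ (1/59) = 177.
3⁴ = 81 < 177 ≤ 256 = 4⁴, so L = 4.

4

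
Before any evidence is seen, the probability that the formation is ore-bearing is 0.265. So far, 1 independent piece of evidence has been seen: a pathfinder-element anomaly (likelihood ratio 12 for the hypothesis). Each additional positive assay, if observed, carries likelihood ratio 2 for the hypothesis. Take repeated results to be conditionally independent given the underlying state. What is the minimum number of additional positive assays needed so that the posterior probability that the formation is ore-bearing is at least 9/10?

Prior odds = 0.265/0.735 = 53/147.
Bayes factor of the evidence already in hand = 12.
Odds after that evidence = (53/147) × 12 = 212/49.
Target odds = 0.9/0.1 = 9.
Need 2ⁿ ≥ 9 ÷ (212/49) = 441/212.
2¹ = 2 falls short of 441/212 but 2² = 4 reaches it, so n = 2.

2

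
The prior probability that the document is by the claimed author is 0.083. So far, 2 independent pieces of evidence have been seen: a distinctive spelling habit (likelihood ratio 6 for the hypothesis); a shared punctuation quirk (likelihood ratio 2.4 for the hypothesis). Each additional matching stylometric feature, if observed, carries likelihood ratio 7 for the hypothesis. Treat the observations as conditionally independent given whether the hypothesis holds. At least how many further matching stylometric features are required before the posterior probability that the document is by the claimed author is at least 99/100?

Prior odds = 0.083/0.917 = 83/917.
Combined Bayes factor of the evidence already in hand = 6 × 2.4 = 14.4.
Odds after that evidence = (83/917) × 14.4 = 5976/4585.
Target odds = 0.99/0.01 = 99.
Need 7ⁿ ≥ 99 ÷ (5976/4585) = 50435/664.
7² = 49 falls short of 50435/664 but 7³ = 343 reaches it, so n = 3.

3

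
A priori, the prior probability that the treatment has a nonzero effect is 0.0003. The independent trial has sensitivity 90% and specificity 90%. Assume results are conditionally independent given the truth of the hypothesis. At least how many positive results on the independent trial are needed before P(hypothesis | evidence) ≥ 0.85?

Prior odds = 0.0003/0.9997 = 3/9997.
False-positive rate = 1 − 0.9 = 0.1; likelihood ratio of a positive = 0.9/0.1 = 9.
Target posterior odds = 0.85/0.15 = 17/3.
Require 9ⁿ ≥ 17/3 ÷ (3/9997) = 169949/9.
9⁴ = 6561 falls short of 169949/9 but 9⁵ = 59049 reaches it, so n = 5.

5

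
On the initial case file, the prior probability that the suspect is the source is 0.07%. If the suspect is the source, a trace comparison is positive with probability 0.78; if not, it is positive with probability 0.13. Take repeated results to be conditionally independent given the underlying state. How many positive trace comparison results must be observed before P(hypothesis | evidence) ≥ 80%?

Prior odds = 0.0007/0.9993 = 7/9993.
Likelihood ratio of a positive = 0.78/0.13 = 6.
Target odds: 0.8 ÷ 0.2 = 4.
Need (7/9993) × 6ⁿ ≥ 4, i.e. 6ⁿ ≥ 39972/7.
6⁴ = 1296 falls short of 39972/7 but 6⁵ = 7776 reaches it, so n = 5.

5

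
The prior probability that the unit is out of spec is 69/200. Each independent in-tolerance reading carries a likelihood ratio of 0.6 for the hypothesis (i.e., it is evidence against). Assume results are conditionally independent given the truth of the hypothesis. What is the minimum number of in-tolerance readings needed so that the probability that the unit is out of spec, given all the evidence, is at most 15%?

3

Prior odds: 0.345 ÷ 0.655 = 69/131.
Likelihood ratio per in-tolerance reading = 0.6.
Target odds: 0.15 ÷ 0.85 = 3/17.
Require 0.6ⁿ ≤ 3/17 ÷ (69/131) = 131/391.
0.6² = 0.36 is still above 131/391 but 0.6³ = 0.216 is at or below it, so n = 3.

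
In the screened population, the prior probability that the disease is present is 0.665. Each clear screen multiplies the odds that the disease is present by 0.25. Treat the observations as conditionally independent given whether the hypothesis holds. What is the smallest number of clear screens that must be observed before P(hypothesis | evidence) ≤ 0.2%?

5

Prior odds = 0.665/0.335 = 133/67.
Likelihood ratio per clear screen = 0.25.
Target posterior odds = 0.002/0.998 = 1/499.
Need (133/67) × 0.25ⁿ ≤ 1/499, i.e. 0.25ⁿ ≤ 67/66367.
0.25⁴ = 0.00390625 is still above 67/66367 but 0.25⁵ = 1/1024 is at or below it, so n = 5.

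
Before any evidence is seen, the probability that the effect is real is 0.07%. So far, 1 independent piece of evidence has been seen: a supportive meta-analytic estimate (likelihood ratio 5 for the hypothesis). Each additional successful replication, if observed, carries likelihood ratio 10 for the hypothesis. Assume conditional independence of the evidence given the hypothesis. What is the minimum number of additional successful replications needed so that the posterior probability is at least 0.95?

Prior odds = 0.0007/0.9993 = 7/9993.
Bayes factor of the evidence already in hand = 5.
Odds after that evidence = (7/9993) × 5 = 35/9993.
Target odds = 0.95/0.05 = 19.
Need 10ⁿ ≥ 19 ÷ (35/9993) = 189867/35.
10³ = 1000 falls short of 189867/35 but 10⁴ = 10000 reaches it, so n = 4.

4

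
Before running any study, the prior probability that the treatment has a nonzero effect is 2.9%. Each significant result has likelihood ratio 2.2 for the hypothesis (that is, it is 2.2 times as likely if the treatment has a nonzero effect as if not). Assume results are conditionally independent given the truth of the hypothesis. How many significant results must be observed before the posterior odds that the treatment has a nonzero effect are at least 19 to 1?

Prior odds: 0.029 ÷ 0.971 = 29/971.
Likelihood ratio per significant result = 2.2.
Target odds = 19.
Need (29/971) × 2.2ⁿ ≥ 19, i.e. 2.2ⁿ ≥ 18449/29.
2.2⁸ = 214358881/390625 falls short of 18449/29 but 2.2⁹ ≈1207.27 reaches it, so n = 9.

9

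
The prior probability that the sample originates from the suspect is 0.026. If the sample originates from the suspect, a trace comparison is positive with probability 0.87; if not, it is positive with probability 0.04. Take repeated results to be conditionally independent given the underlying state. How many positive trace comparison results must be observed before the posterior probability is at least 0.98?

3

Prior odds: 0.026 ÷ 0.974 = 13/487.
Likelihood ratio of a positive = 0.87/0.04 = 21.75.
Target odds: 0.98 ÷ 0.02 = 49.
Require 21.75ⁿ ≥ 49 ÷ (13/487) = 23863/13.
21.75² = 473.0625 falls short of 23863/13 but 21.75³ = 658503/64 reaches it, so n = 3.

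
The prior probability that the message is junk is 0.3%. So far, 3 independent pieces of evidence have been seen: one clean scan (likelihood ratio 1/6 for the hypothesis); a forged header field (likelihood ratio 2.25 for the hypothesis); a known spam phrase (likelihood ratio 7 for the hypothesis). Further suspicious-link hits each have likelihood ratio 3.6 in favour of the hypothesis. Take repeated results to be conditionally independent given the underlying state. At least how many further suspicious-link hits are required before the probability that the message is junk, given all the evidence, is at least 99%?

8

Prior odds = 0.003/0.997 = 3/997.
Combined Bayes factor of the evidence already in hand = (1/6) × 2.25 × 7 = 2.625.
Odds after that evidence = (3/997) × 2.625 = 63/7976.
Target odds = 0.99/0.01 = 99.
Need 3.6ⁿ ≥ 99 ÷ (63/7976) = 87736/7.
3.6⁷ = 612220032/78125 falls short of 87736/7 but 3.6⁸ ≈28211.1 reaches it, so n = 8.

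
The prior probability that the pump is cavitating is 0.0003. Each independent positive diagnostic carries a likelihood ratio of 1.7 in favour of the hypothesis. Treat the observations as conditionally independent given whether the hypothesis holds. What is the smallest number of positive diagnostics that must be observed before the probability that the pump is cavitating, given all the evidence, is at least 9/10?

20

Prior odds: 0.0003 ÷ 0.9997 = 3/9997.
Likelihood ratio per positive diagnostic = 1.7.
Target posterior odds = 0.9/0.1 = 9.
Require 1.7ⁿ ≥ 9 ÷ (3/9997) = 29991.
1.7¹⁹ ≈23907.2 falls short of 29991 but 1.7²⁰ ≈40642.3 reaches it, so n = 20.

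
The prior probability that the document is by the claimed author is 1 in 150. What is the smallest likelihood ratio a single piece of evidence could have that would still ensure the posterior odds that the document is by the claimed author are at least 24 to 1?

3576

Prior odds = (1/150)/(149/150) = 1/149.
Target odds = 24.
Required Bayes factor = 24 ÷ (1/149) = 3576.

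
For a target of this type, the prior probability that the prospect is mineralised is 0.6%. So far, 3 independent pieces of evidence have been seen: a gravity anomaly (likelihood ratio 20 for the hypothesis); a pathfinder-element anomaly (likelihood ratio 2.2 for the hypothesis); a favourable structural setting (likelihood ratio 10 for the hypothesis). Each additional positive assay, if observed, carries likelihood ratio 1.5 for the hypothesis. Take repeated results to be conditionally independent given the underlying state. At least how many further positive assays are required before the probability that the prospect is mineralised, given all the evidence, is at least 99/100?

9

Prior odds = 0.006/0.994 = 3/497.
Combined Bayes factor of the evidence already in hand = 20 × 2.2 × 10 = 440.
Odds after that evidence = (3/497) × 440 = 1320/497.
Target odds = 0.99/0.01 = 99.
Need 1.5ⁿ ≥ 99 ÷ (1320/497) = 37.275.
1.5⁸ = 25.62890625 falls short of 37.275 but 1.5⁹ = 19683/512 reaches it, so n = 9.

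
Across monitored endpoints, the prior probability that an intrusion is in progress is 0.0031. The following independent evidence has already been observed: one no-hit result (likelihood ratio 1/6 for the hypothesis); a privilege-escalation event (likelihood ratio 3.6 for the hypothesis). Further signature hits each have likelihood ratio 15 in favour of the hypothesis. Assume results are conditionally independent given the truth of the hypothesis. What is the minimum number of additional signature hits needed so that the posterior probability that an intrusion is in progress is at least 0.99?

Prior odds = 0.0031/0.9969 = 31/9969.
Combined Bayes factor of the evidence already in hand = (1/6) × 3.6 = 0.6.
Odds after that evidence = (31/9969) × 0.6 = 31/16615.
Target odds = 0.99/0.01 = 99.
Need 15ⁿ ≥ 99 ÷ (31/16615) = 1644885/31.
15⁴ = 50625 falls short of 1644885/31 but 15⁵ = 759375 reaches it, so n = 5.

5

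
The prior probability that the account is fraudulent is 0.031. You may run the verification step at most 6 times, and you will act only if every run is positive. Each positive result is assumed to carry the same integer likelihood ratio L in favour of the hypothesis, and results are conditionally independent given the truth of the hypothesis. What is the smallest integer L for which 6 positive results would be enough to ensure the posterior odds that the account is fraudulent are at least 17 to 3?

3

Prior odds = 0.031/0.969 = 31/969.
Target odds = 17/3.
Need L⁶ ≥ 17/3 ÷ (31/969) = 5491/31.
2⁶ = 64 < 5491/31 ≤ 729 = 3⁶, so L = 3.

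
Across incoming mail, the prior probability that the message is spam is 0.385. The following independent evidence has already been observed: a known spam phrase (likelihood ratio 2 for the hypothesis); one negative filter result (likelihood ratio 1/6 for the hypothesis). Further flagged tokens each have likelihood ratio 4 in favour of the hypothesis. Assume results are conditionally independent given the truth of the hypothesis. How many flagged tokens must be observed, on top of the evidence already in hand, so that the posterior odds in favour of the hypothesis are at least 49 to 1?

4

Prior odds = 0.385/0.615 = 77/123.
Combined Bayes factor of the evidence already in hand = 2 × (1/6) = 1/3.
Odds after that evidence = (77/123) × 1/3 = 77/369.
Target odds = 49.
Need 4ⁿ ≥ 49 ÷ (77/369) = 2583/11.
4³ = 64 falls short of 2583/11 but 4⁴ = 256 reaches it, so n = 4.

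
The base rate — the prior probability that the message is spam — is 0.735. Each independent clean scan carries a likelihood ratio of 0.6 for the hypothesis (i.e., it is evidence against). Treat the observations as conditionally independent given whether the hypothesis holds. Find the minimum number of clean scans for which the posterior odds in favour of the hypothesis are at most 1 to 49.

10

Prior odds: 0.735 ÷ 0.265 = 147/53.
Likelihood ratio per clean scan = 0.6.
Target odds = 1/49.
Need (147/53) × 0.6ⁿ ≤ 1/49, i.e. 0.6ⁿ ≤ 53/7203.
0.6⁹ = 19683/1953125 is still above 53/7203 but 0.6¹⁰ = 59049/9765625 is at or below it, so n = 10.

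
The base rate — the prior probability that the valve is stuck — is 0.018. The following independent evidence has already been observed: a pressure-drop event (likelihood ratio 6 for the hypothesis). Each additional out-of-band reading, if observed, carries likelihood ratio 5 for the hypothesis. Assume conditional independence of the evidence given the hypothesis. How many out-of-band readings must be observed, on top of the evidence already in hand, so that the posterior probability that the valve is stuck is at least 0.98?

4

Prior odds = 0.018/0.982 = 9/491.
Bayes factor of the evidence already in hand = 6.
Odds after that evidence = (9/491) × 6 = 54/491.
Target odds = 0.98/0.02 = 49.
Need 5ⁿ ≥ 49 ÷ (54/491) = 24059/54.
5³ = 125 falls short of 24059/54 but 5⁴ = 625 reaches it, so n = 4.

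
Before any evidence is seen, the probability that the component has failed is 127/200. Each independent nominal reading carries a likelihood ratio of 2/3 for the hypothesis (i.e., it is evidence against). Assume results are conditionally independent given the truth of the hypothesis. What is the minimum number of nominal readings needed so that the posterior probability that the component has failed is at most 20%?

Prior odds: 0.635 ÷ 0.365 = 127/73.
Likelihood ratio per nominal reading = 2/3.
Target odds: 0.2 ÷ 0.8 = 0.25.
Need (127/73) × (2/3)ⁿ ≤ 0.25, i.e. (2/3)ⁿ ≤ 73/508.
(2/3)⁴ = 16/81 is still above 73/508 but (2/3)⁵ = 32/243 is at or below it, so n = 5.

5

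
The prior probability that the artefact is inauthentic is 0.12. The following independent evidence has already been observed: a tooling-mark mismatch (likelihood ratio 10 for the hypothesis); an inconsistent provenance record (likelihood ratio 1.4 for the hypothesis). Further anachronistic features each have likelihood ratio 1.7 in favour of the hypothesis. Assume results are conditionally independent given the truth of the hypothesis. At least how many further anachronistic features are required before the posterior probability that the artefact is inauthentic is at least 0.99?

8

Prior odds = 0.12/0.88 = 3/22.
Combined Bayes factor of the evidence already in hand = 10 × 1.4 = 14.
Odds after that evidence = (3/22) × 14 = 21/11.
Target odds = 0.99/0.01 = 99.
Need 1.7ⁿ ≥ 99 ÷ (21/11) = 363/7.
1.7⁷ = 410338673/10000000 falls short of 363/7 but 1.7⁸ ≈69.7576 reaches it, so n = 8.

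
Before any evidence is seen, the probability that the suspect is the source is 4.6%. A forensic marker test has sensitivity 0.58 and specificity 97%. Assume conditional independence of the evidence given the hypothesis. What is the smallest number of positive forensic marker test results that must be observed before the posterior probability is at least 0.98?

Prior odds = 0.046/0.954 = 23/477.
False-positive rate = 1 − 0.97 = 0.03; likelihood ratio of a positive = 0.58/0.03 = 58/3.
Target posterior odds = 0.98/0.02 = 49.
Need (23/477) × (58/3)ⁿ ≥ 49, i.e. (58/3)ⁿ ≥ 23373/23.
(58/3)² = 3364/9 falls short of 23373/23 but (58/3)³ = 195112/27 reaches it, so n = 3.

3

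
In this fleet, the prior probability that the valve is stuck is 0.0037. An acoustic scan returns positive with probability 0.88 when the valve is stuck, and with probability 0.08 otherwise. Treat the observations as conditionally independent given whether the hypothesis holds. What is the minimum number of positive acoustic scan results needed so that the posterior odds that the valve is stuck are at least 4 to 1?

3

Prior odds = 0.0037/0.9963 = 37/9963.
Likelihood ratio of a positive result = 0.88/0.08 = 11.
Target odds = 4.
Require 11ⁿ ≥ 4 ÷ (37/9963) = 39852/37.
11² = 121 falls short of 39852/37 but 11³ = 1331 reaches it, so n = 3.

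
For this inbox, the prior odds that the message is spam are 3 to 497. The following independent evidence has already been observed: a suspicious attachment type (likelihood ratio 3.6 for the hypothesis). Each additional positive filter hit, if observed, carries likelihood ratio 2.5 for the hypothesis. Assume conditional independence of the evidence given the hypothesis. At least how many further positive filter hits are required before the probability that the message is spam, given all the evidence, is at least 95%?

8

Prior odds = 3/497.
Bayes factor of the evidence already in hand = 3.6.
Odds after that evidence = (3/497) × 3.6 = 54/2485.
Target odds = 0.95/0.05 = 19.
Need 2.5ⁿ ≥ 19 ÷ (54/2485) = 47215/54.
2.5⁷ = 610.3515625 falls short of 47215/54 but 2.5⁸ = 390625/256 reaches it, so n = 8.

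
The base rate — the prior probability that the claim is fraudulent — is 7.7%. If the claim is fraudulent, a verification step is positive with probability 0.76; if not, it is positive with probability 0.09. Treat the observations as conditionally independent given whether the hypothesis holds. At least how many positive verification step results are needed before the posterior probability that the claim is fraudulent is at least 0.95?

3

Prior odds: 0.077 ÷ 0.923 = 77/923.
Likelihood ratio of a positive = 0.76/0.09 = 76/9.
Target posterior odds = 0.95/0.05 = 19.
Need (77/923) × (76/9)ⁿ ≥ 19, i.e. (76/9)ⁿ ≥ 17537/77.
(76/9)² = 5776/81 falls short of 17537/77 but (76/9)³ = 438976/729 reaches it, so n = 3.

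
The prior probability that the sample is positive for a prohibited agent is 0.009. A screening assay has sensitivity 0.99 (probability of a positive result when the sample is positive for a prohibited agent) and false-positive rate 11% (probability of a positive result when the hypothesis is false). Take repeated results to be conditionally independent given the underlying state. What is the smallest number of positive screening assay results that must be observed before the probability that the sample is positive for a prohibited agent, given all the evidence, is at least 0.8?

Prior odds: 0.009 ÷ 0.991 = 9/991.
Likelihood ratio of a positive result = 0.99/0.11 = 9.
Target odds: 0.8 ÷ 0.2 = 4.
Require 9ⁿ ≥ 4 ÷ (9/991) = 3964/9.
9² = 81 falls short of 3964/9 but 9³ = 729 reaches it, so n = 3.

3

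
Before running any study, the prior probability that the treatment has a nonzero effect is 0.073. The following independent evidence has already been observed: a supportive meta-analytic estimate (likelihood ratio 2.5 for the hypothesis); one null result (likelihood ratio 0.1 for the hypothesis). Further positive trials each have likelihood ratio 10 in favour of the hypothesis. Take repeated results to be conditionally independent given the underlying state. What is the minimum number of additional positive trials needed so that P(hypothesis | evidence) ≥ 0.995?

5

Prior odds = 0.073/0.927 = 73/927.
Combined Bayes factor of the evidence already in hand = 2.5 × 0.1 = 0.25.
Odds after that evidence = (73/927) × 0.25 = 73/3708.
Target odds = 0.995/0.005 = 199.
Need 10ⁿ ≥ 199 ÷ (73/3708) = 737892/73.
10⁴ = 10000 falls short of 737892/73 but 10⁵ = 100000 reaches it, so n = 5.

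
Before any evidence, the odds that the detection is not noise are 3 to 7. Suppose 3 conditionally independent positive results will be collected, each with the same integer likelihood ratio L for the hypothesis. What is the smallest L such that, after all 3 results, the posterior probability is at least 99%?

7

Prior odds = 3/7.
Target odds = 0.99/0.01 = 99.
Need L³ ≥ 99 ÷ (3/7) = 231.
6³ = 216 < 231 ≤ 343 = 7³, so L = 7.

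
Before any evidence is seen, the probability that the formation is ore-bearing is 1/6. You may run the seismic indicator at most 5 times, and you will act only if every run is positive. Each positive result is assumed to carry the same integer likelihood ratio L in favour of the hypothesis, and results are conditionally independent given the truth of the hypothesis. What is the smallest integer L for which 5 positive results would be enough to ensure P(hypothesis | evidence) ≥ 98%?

Prior odds = (1/6)/(5/6) = 0.2.
Target odds = 0.98/0.02 = 49.
Need L⁵ ≥ 49 ÷ 0.2 = 245.
3⁵ = 243 < 245 ≤ 1024 = 4⁵, so L = 4.

4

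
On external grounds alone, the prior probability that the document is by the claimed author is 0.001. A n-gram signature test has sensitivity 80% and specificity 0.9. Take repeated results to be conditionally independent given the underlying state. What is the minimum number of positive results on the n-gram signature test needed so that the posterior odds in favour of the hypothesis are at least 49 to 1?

6

Prior odds = 0.001/0.999 = 1/999.
False-positive rate = 1 − 0.9 = 0.1; likelihood ratio of a positive = 0.8/0.1 = 8.
Target odds = 49.
Require 8ⁿ ≥ 49 ÷ (1/999) = 48951.
8⁵ = 32768 falls short of 48951 but 8⁶ = 262144 reaches it, so n = 6.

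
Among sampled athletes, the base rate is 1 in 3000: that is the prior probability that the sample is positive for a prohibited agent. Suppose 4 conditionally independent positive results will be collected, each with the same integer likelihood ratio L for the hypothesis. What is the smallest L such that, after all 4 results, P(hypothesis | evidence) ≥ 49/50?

20

Prior odds = (1/3000)/(2999/3000) = 1/2999.
Target odds = 0.98/0.02 = 49.
Need L⁴ ≥ 49 ÷ (1/2999) = 146951.
19⁴ = 130321 < 146951 ≤ 160000 = 20⁴, so L = 20.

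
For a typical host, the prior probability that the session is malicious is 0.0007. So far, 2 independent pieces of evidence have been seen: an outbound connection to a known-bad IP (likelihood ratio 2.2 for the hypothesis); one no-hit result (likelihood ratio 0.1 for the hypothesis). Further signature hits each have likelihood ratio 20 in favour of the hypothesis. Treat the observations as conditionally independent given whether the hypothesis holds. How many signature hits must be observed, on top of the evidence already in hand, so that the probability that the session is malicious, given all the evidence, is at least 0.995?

Prior odds = 0.0007/0.9993 = 7/9993.
Combined Bayes factor of the evidence already in hand = 2.2 × 0.1 = 0.22.
Odds after that evidence = (7/9993) × 0.22 = 77/499650.
Target odds = 0.995/0.005 = 199.
Need 20ⁿ ≥ 199 ÷ (77/499650) = 99430350/77.
20⁴ = 160000 falls short of 99430350/77 but 20⁵ = 3200000 reaches it, so n = 5.

5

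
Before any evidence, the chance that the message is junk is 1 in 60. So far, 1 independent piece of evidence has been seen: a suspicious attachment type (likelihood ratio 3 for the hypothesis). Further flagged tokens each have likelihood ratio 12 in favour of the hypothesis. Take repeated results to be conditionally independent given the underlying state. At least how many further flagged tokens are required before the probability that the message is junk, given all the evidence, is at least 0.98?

Prior odds = (1/60)/(59/60) = 1/59.
Bayes factor of the evidence already in hand = 3.
Odds after that evidence = (1/59) × 3 = 3/59.
Target odds = 0.98/0.02 = 49.
Need 12ⁿ ≥ 49 ÷ (3/59) = 2891/3.
12² = 144 falls short of 2891/3 but 12³ = 1728 reaches it, so n = 3.

3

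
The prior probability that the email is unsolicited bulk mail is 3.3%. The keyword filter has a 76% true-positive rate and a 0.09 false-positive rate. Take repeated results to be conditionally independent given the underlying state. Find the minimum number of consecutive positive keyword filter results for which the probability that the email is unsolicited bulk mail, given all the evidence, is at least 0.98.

Prior odds: 0.033 ÷ 0.967 = 33/967.
Likelihood ratio of a positive result = 0.76/0.09 = 76/9.
Target posterior odds = 0.98/0.02 = 49.
Require (76/9)ⁿ ≥ 49 ÷ (33/967) = 47383/33.
(76/9)³ = 438976/729 falls short of 47383/33 but (76/9)⁴ = 33362176/6561 reaches it, so n = 4.

4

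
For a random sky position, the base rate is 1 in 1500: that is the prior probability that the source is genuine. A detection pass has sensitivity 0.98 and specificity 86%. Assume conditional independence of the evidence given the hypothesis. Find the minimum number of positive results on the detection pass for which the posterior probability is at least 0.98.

Prior odds: (1/1500) ÷ (1499/1500) = 1/1499.
False-positive rate = 1 − 0.86 = 0.14; likelihood ratio of a positive = 0.98/0.14 = 7.
Target posterior odds = 0.98/0.02 = 49.
Need (1/1499) × 7ⁿ ≥ 49, i.e. 7ⁿ ≥ 73451.
7⁵ = 16807 falls short of 73451 but 7⁶ = 117649 reaches it, so n = 6.

6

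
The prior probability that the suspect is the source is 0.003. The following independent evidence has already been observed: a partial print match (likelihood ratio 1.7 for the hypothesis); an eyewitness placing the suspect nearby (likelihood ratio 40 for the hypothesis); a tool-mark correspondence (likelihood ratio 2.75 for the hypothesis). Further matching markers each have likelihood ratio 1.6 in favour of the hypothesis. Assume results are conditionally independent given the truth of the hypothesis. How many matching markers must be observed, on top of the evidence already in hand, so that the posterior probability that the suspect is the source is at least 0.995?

Prior odds = 0.003/0.997 = 3/997.
Combined Bayes factor of the evidence already in hand = 1.7 × 40 × 2.75 = 187.
Odds after that evidence = (3/997) × 187 = 561/997.
Target odds = 0.995/0.005 = 199.
Need 1.6ⁿ ≥ 199 ÷ (561/997) = 198403/561.
1.6¹² ≈281.475 falls short of 198403/561 but 1.6¹³ ≈450.36 reaches it, so n = 13.

13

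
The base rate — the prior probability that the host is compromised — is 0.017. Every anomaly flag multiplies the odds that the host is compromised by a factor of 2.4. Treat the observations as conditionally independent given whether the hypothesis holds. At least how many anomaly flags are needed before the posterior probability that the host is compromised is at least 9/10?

Prior odds = 0.017/0.983 = 17/983.
Likelihood ratio per anomaly flag = 2.4.
Target odds: 0.9 ÷ 0.1 = 9.
Require 2.4ⁿ ≥ 9 ÷ (17/983) = 8847/17.
2.4⁷ = 35831808/78125 falls short of 8847/17 but 2.4⁸ = 429981696/390625 reaches it, so n = 8.

8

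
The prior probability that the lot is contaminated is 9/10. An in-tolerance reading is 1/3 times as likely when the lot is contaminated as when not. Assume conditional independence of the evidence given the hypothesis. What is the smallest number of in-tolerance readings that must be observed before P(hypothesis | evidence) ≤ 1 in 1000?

9

Prior odds = 0.9/0.1 = 9.
Likelihood ratio per in-tolerance reading = 1/3.
Target posterior odds = 0.001/0.999 = 1/999.
Need 9 × (1/3)ⁿ ≤ 1/999, i.e. (1/3)ⁿ ≤ 1/8991.
(1/3)⁸ = 1/6561 is still above 1/8991 but (1/3)⁹ = 1/19683 is at or below it, so n = 9.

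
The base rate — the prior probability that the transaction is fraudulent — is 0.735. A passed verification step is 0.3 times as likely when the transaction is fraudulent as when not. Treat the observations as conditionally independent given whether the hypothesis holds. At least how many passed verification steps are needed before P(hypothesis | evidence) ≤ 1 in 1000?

Prior odds = 0.735/0.265 = 147/53.
Likelihood ratio per passed verification step = 0.3.
Target posterior odds = 0.001/0.999 = 1/999.
Require 0.3ⁿ ≤ 1/999 ÷ (147/53) = 53/146853.
0.3⁶ = 729/1000000 is still above 53/146853 but 0.3⁷ = 2187/10000000 is at or below it, so n = 7.

7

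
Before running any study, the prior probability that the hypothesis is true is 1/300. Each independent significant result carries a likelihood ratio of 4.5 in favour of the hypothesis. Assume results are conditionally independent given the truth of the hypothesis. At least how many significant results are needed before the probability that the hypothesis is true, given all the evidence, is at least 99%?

7

Prior odds: (1/300) ÷ (299/300) = 1/299.
Likelihood ratio per significant result = 4.5.
Target odds: 0.99 ÷ 0.01 = 99.
Require 4.5ⁿ ≥ 99 ÷ (1/299) = 29601.
4.5⁶ = 8303.765625 falls short of 29601 but 4.5⁷ = 4782969/128 reaches it, so n = 7.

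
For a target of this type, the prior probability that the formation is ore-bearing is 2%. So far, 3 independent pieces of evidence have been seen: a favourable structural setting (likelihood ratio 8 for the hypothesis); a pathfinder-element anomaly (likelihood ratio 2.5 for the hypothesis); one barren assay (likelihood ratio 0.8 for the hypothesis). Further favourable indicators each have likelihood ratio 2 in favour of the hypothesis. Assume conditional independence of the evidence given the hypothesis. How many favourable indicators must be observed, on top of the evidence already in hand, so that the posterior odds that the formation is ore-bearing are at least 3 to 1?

4

Prior odds = 0.02/0.98 = 1/49.
Combined Bayes factor of the evidence already in hand = 8 × 2.5 × 0.8 = 16.
Odds after that evidence = (1/49) × 16 = 16/49.
Target odds = 3.
Need 2ⁿ ≥ 3 ÷ (16/49) = 9.1875.
2³ = 8 falls short of 9.1875 but 2⁴ = 16 reaches it, so n = 4.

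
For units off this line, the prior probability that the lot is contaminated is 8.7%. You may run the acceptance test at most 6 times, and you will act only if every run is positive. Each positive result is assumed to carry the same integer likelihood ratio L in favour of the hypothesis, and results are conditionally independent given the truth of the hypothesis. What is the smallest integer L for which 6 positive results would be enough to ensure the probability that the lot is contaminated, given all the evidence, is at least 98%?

Prior odds = 0.087/0.913 = 87/913.
Target odds = 0.98/0.02 = 49.
Need L⁶ ≥ 49 ÷ (87/913) = 44737/87.
2⁶ = 64 < 44737/87 ≤ 729 = 3⁶, so L = 3.

3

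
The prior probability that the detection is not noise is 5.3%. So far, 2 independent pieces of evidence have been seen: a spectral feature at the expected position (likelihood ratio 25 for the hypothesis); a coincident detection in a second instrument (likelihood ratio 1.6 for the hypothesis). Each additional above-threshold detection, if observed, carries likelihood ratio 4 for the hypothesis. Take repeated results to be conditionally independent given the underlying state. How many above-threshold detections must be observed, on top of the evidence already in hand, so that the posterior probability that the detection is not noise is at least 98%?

Prior odds = 0.053/0.947 = 53/947.
Combined Bayes factor of the evidence already in hand = 25 × 1.6 = 40.
Odds after that evidence = (53/947) × 40 = 2120/947.
Target odds = 0.98/0.02 = 49.
Need 4ⁿ ≥ 49 ÷ (2120/947) = 46403/2120.
4² = 16 falls short of 46403/2120 but 4³ = 64 reaches it, so n = 3.

3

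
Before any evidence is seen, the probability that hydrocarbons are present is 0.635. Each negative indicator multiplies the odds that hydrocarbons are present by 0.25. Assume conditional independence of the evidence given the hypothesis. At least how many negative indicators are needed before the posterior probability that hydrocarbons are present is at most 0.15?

2

Prior odds = 0.635/0.365 = 127/73.
Likelihood ratio per negative indicator = 0.25.
Target odds: 0.15 ÷ 0.85 = 3/17.
Need (127/73) × 0.25ⁿ ≤ 3/17, i.e. 0.25ⁿ ≤ 219/2159.
0.25¹ = 0.25 is still above 219/2159 but 0.25² = 0.0625 is at or below it, so n = 2.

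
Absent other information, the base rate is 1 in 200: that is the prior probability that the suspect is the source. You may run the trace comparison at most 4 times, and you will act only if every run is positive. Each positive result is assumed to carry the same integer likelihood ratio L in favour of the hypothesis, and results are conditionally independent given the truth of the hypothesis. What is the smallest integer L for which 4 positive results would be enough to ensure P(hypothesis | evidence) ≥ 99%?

Prior odds = 0.005/0.995 = 1/199.
Target odds = 0.99/0.01 = 99.
Need L⁴ ≥ 99 ÷ (1/199) = 19701.
11⁴ = 14641 < 19701 ≤ 20736 = 12⁴, so L = 12.

12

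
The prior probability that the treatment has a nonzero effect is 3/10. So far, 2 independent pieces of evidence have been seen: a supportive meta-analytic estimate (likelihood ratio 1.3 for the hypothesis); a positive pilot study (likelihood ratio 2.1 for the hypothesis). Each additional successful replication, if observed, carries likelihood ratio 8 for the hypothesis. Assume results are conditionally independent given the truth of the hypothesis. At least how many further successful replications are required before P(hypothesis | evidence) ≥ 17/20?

1

Prior odds = 0.3/0.7 = 3/7.
Combined Bayes factor of the evidence already in hand = 1.3 × 2.1 = 2.73.
Odds after that evidence = (3/7) × 2.73 = 1.17.
Target odds = 0.85/0.15 = 17/3.
Need 8ⁿ ≥ 17/3 ÷ 1.17 = 1700/351.
8¹ = 8, which meets the required 1700/351; so n = 1.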